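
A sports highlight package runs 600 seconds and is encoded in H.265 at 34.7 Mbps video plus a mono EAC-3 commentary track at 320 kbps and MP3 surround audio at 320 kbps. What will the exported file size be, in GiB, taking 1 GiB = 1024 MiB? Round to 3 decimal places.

Audio total: 320 + 320 = 640 kbps = 0.640 Mbps.
Total bitrate: 34.7 + 0.640 = 35.340 Mbps.
Stream data: 35.340 Mbps × 600 s = 21204.0 Mb.
21,204 Mb = 2,650,500,000 bytes ÷ 1,073,741,824 = 2.468 GiB.

2.468 GiB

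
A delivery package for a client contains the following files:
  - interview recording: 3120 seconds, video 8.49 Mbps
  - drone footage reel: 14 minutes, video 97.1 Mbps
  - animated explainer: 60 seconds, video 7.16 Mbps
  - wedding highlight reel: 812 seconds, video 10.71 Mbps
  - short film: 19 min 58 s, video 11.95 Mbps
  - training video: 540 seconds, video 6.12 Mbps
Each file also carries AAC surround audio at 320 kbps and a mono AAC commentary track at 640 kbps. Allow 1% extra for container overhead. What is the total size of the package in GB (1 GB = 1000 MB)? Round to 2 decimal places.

Audio total: 320 + 640 = 960 kbps = 0.960 Mbps.
interview recording: 9.450 Mbps × 3120 s × 1.01 = 29778.8 Mb
drone footage reel: 98.060 Mbps × 840 s × 1.01 = 83194.1 Mb
animated explainer: 8.120 Mbps × 60 s × 1.01 = 492.1 Mb
wedding highlight reel: 11.670 Mbps × 812 s × 1.01 = 9570.8 Mb
short film: 12.910 Mbps × 1198 s × 1.01 = 15620.8 Mb
training video: 7.080 Mbps × 540 s × 1.01 = 3861.4 Mb
Total: 142518.1 Mb = 17814.8 MB.
= 17.81 GB.

17.81 GB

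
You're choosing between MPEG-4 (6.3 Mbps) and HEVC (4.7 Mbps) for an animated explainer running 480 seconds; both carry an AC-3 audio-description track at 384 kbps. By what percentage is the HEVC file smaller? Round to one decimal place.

23.9%

Audio: 384 kbps = 0.384 Mbps.
MPEG-4: 6.684 Mbps × 480 s = 3208.3 Mb = 401.040 MB.
HEVC: 5.084 Mbps × 480 s = 2440.3 Mb = 305.040 MB.
Reduction: (1 − 305.040/401.040) × 100 = 23.94%.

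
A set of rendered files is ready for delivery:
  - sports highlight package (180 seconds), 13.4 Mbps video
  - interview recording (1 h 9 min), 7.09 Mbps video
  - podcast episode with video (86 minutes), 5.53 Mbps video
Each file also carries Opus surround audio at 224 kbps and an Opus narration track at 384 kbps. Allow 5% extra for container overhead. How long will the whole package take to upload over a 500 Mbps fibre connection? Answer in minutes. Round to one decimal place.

Audio total: 224 + 384 = 608 kbps = 0.608 Mbps.
sports highlight package: 14.008 Mbps × 180 s × 1.05 = 2647.5 Mb
interview recording: 7.698 Mbps × 4140 s × 1.05 = 33463.2 Mb
podcast episode with video: 6.138 Mbps × 5160 s × 1.05 = 33255.7 Mb
Total: 69366.4 Mb = 8670.8 MB.
At 500 Mbps: 69366.4 / 500 = 139 s ≈ 2.31 minutes.

2.3 minutes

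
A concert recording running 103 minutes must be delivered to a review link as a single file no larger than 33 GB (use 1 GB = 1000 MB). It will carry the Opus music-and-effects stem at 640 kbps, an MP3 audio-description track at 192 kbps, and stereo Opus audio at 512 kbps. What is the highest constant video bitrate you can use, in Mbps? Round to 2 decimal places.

Budget: 33 GB = 264000.0 Mb.
103 min = 6180 s
Total bitrate budget: 264000.0 Mb / 6180 s = 42.718 Mbps.
Audio total: 640 + 192 + 512 = 1344 kbps = 1.344 Mbps.
Video: 42.718 − 1.344 = 41.374 Mbps.

41.37 Mbps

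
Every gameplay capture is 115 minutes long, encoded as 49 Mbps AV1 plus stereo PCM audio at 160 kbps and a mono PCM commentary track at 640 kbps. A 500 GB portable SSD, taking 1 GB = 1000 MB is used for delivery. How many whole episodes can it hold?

115 min = 6900 s
Audio total: 160 + 640 = 800 kbps = 0.800 Mbps.
Total bitrate: 49.800 Mbps.
Per item: 49.800 Mbps × 6900 s = 343,620 Mb = 42,952 MB.
Capacity: 500 GB = 4,000,000 Mb; 11.64 items → 11 complete.

11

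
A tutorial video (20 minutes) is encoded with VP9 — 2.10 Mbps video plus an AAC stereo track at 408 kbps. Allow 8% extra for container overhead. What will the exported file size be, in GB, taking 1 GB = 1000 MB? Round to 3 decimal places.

20 min = 1200 s
Audio: 408 kbps = 0.408 Mbps.
Total bitrate: 2.10 + 0.408 = 2.508 Mbps.
Stream data: 2.508 Mbps × 1200 s = 3009.6 Mb.
With 8% container overhead: ×1.08.
3,250 Mb ÷ 8 = 406.3 MB → 0.4063 GB.

0.406 GB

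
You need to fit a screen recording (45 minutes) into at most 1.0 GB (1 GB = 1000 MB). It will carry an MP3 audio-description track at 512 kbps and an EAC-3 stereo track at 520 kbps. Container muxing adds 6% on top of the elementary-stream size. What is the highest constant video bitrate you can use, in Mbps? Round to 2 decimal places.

Budget: 1.0 GB = 8000.0 Mb.
Stream payload after overhead: 8000.0 / 1.06 = 7547.2 Mb.
45 min = 2700 s
Total bitrate budget: 7547.2 Mb / 2700 s = 2.795 Mbps.
Audio total: 512 + 520 = 1032 kbps = 1.032 Mbps.
Video: 2.795 − 1.032 = 1.763 Mbps.

1.76 Mbps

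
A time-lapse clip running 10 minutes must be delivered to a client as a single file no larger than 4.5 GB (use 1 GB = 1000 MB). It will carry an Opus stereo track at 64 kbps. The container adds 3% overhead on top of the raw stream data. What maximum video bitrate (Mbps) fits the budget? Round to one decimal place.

58.2 Mbps

Budget: 4.5 GB = 36000.0 Mb.
Stream payload after overhead: 36000.0 / 1.03 = 34951.5 Mb.
10 min = 600 s
Total bitrate budget: 34951.5 Mb / 600 s = 58.252 Mbps.
Audio: 64 kbps = 0.064 Mbps.
Video: 58.252 − 0.064 = 58.188 Mbps.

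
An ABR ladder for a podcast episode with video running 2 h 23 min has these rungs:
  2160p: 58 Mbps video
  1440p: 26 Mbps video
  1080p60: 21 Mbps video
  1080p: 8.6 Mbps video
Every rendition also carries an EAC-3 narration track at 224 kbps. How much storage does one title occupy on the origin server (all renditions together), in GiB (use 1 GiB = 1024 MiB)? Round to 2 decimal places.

114.36 GiB

2 h 23 min = 143 min = 8580 s
Audio: 224 kbps = 0.224 Mbps.
Sum of rendition bitrates: (58+0.224) + (26+0.224) + (21+0.224) + (8.6+0.224) = 114.496 Mbps.
× 8580 s = 982,376 Mb = 122,797 MB = 114.4 GiB.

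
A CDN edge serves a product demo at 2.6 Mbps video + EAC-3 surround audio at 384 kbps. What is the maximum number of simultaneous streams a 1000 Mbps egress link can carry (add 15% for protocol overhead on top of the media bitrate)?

Audio: 384 kbps = 0.384 Mbps.
Per-viewer media rate: 2.984 Mbps.
On the wire with 15% overhead: 3.432 Mbps.
1000 Mbps = 1,000 Mbps; 1,000 / 3.432 = 291.41 → 291 viewers.

291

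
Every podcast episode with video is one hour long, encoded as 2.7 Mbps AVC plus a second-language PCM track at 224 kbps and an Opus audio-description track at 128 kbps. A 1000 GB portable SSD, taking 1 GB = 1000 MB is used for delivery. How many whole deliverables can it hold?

728

1 h = 3600 s
Audio total: 224 + 128 = 352 kbps = 0.352 Mbps.
Total bitrate: 3.052 Mbps.
Per item: 3.052 Mbps × 3600 s = 10,987 Mb = 1,373 MB.
Capacity: 1000 GB = 8,000,000 Mb; 728.12 items → 728 complete.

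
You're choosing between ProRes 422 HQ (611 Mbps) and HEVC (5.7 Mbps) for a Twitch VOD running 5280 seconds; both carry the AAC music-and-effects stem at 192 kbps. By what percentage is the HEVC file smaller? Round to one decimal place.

Audio: 192 kbps = 0.192 Mbps.
ProRes 422 HQ: 611.192 Mbps × 5280 s = 3227093.8 Mb = 403.387 GB.
HEVC: 5.892 Mbps × 5280 s = 31109.8 Mb = 3.889 GB.
Reduction: (1 − 3.889/403.387) × 100 = 99.04%.

99.0%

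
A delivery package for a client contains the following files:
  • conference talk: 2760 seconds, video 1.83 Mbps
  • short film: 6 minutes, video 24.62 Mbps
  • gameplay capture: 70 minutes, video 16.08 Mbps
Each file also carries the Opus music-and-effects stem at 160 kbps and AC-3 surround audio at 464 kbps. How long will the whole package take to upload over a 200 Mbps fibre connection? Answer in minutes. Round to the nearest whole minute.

Audio total: 160 + 464 = 624 kbps = 0.624 Mbps.
conference talk: 2.454 Mbps × 2760 s = 6773.0 Mb
short film: 25.244 Mbps × 360 s = 9087.8 Mb
gameplay capture: 16.704 Mbps × 4200 s = 70156.8 Mb
Total: 86017.7 Mb = 10752.2 MB.
At 200 Mbps: 86017.7 / 200 = 430 s ≈ 7.17 minutes.

7 minutes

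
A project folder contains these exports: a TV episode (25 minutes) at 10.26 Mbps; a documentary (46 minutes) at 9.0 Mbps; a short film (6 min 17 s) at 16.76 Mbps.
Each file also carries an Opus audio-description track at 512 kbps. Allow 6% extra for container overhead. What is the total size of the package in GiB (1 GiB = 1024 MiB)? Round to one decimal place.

6.0 GiB

Audio: 512 kbps = 0.512 Mbps.
TV episode: 10.772 Mbps × 1500 s × 1.06 = 17127.5 Mb
documentary: 9.512 Mbps × 2760 s × 1.06 = 27828.3 Mb
short film: 17.272 Mbps × 377 s × 1.06 = 6902.2 Mb
Total: 51858.0 Mb = 6482.3 MB.
= 6.037 GiB.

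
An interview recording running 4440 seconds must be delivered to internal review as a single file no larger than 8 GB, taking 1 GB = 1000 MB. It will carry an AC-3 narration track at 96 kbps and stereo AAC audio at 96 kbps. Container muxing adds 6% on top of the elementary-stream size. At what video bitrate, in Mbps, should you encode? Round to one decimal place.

Budget: 8 GB = 64000.0 Mb.
Stream payload after overhead: 64000.0 / 1.06 = 60377.4 Mb.
Total bitrate budget: 60377.4 Mb / 4440 s = 13.599 Mbps.
Audio total: 96 + 96 = 192 kbps = 0.192 Mbps.
Video: 13.599 − 0.192 = 13.407 Mbps.

13.4 Mbps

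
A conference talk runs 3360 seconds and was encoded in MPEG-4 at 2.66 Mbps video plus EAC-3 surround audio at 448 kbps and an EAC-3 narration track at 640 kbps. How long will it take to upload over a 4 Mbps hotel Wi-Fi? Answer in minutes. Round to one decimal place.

52.5 minutes

Audio total: 448 + 640 = 1088 kbps = 1.088 Mbps.
Total bitrate: 3.748 Mbps.
File: 3.748 Mbps × 3360 s = 12593.3 Mb.
At 4 Mbps: 12593.3 / 4 = 3148.3 s ≈ 52.5 minutes.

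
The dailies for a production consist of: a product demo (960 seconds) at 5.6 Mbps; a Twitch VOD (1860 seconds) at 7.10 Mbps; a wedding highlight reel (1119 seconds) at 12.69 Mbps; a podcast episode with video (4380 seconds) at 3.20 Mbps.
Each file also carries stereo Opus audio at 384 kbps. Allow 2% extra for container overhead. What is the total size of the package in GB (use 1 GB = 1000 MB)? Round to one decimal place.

6.4 GB

Audio: 384 kbps = 0.384 Mbps.
product demo: 5.984 Mbps × 960 s × 1.02 = 5859.5 Mb
Twitch VOD: 7.484 Mbps × 1860 s × 1.02 = 14198.6 Mb
wedding highlight reel: 13.074 Mbps × 1119 s × 1.02 = 14922.4 Mb
podcast episode with video: 3.584 Mbps × 4380 s × 1.02 = 16011.9 Mb
Total: 50992.5 Mb = 6374.1 MB.
= 6.374 GB.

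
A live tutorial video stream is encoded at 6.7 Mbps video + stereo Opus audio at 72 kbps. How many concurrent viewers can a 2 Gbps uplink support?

295

Audio: 72 kbps = 0.072 Mbps.
Per-viewer media rate: 6.772 Mbps.
2 Gbps = 2,000 Mbps; 2,000 / 6.772 = 295.33 → 295 viewers.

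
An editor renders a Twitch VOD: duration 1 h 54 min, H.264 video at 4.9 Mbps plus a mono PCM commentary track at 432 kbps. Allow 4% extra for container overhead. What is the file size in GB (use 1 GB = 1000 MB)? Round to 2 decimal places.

1 h 54 min = 114 min = 6840 s
Audio: 432 kbps = 0.432 Mbps.
Total bitrate: 4.9 + 0.432 = 5.332 Mbps.
Stream data: 5.332 Mbps × 6840 s = 36470.9 Mb.
With 4% container overhead: ×1.04.
37,930 Mb ÷ 8 = 4,741 MB → 4.741 GB.

4.74 GB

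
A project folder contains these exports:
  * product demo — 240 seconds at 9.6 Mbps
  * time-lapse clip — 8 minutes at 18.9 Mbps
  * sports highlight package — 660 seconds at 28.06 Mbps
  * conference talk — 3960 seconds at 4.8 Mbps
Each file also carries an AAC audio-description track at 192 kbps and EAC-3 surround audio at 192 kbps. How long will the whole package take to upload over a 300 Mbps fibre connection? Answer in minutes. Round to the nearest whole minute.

Audio total: 192 + 192 = 384 kbps = 0.384 Mbps.
product demo: 9.984 Mbps × 240 s = 2396.2 Mb
time-lapse clip: 19.284 Mbps × 480 s = 9256.3 Mb
sports highlight package: 28.444 Mbps × 660 s = 18773.0 Mb
conference talk: 5.184 Mbps × 3960 s = 20528.6 Mb
Total: 50954.2 Mb = 6369.3 MB.
At 300 Mbps: 50954.2 / 300 = 170 s ≈ 2.83 minutes.

3 minutes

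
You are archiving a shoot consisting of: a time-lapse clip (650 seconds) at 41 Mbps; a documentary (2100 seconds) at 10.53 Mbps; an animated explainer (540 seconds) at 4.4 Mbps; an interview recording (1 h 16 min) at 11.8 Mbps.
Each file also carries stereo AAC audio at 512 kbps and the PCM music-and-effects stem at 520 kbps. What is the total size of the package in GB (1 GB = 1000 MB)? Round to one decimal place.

Audio total: 512 + 520 = 1032 kbps = 1.032 Mbps.
time-lapse clip: 42.032 Mbps × 650 s = 27320.8 Mb
documentary: 11.562 Mbps × 2100 s = 24280.2 Mb
animated explainer: 5.432 Mbps × 540 s = 2933.3 Mb
interview recording: 12.832 Mbps × 4560 s = 58513.9 Mb
Total: 113048.2 Mb = 14131.0 MB.
= 14.13 GB.

14.1 GB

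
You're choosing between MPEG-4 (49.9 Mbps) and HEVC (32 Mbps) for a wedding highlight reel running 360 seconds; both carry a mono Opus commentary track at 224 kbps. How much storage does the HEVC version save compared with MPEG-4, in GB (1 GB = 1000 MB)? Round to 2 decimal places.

0.81 GB

Audio: 224 kbps = 0.224 Mbps.
MPEG-4: 50.124 Mbps × 360 s = 18044.6 Mb = 2.256 GB.
HEVC: 32.224 Mbps × 360 s = 11600.6 Mb = 1.450 GB.
Saving: 2.256 − 1.450 = 0.805 GB.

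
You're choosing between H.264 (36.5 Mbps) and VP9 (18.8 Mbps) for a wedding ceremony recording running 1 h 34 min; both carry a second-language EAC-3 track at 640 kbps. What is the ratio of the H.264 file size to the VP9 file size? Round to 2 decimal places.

1.91

1 h 34 min = 94 min = 5640 s
Audio: 640 kbps = 0.640 Mbps.
H.264: 37.140 Mbps × 5640 s = 209469.6 Mb = 24.385 GiB.
VP9: 19.440 Mbps × 5640 s = 109641.6 Mb = 12.764 GiB.
Ratio: 24.385 / 12.764 = 1.910.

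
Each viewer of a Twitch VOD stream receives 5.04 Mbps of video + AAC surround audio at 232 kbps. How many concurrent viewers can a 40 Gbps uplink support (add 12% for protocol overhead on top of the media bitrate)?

Audio: 232 kbps = 0.232 Mbps.
Per-viewer media rate: 5.272 Mbps.
On the wire with 12% overhead: 5.905 Mbps.
40 Gbps = 40,000 Mbps; 40,000 / 5.905 = 6774.33 → 6774 viewers.

6774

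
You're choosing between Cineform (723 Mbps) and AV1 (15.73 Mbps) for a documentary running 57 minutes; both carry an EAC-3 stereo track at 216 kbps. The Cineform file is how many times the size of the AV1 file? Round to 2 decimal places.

57 min = 3420 s
Audio: 216 kbps = 0.216 Mbps.
Cineform: 723.216 Mbps × 3420 s = 2473398.7 Mb = 287.942 GiB.
AV1: 15.946 Mbps × 3420 s = 54535.3 Mb = 6.349 GiB.
Ratio: 287.942 / 6.349 = 45.354.

45.35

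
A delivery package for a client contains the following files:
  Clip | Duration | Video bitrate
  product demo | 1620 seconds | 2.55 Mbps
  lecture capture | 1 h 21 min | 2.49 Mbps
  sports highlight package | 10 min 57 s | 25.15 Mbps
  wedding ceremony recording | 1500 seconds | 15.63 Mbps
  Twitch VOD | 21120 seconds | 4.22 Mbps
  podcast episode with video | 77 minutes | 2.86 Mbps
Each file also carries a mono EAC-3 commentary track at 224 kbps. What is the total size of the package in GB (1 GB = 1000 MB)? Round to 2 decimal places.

Audio: 224 kbps = 0.224 Mbps.
product demo: 2.774 Mbps × 1620 s = 4493.9 Mb
lecture capture: 2.714 Mbps × 4860 s = 13190.0 Mb
sports highlight package: 25.374 Mbps × 657 s = 16670.7 Mb
wedding ceremony recording: 15.854 Mbps × 1500 s = 23781.0 Mb
Twitch VOD: 4.444 Mbps × 21120 s = 93857.3 Mb
podcast episode with video: 3.084 Mbps × 4620 s = 14248.1 Mb
Total: 166241.0 Mb = 20780.1 MB.
= 20.78 GB.

20.78 GB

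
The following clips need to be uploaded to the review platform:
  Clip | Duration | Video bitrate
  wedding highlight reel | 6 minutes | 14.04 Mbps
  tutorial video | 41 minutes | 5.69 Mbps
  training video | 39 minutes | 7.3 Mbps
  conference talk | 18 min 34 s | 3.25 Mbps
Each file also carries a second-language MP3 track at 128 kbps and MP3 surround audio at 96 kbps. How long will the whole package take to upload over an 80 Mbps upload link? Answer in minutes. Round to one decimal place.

8.6 minutes

Audio total: 128 + 96 = 224 kbps = 0.224 Mbps.
wedding highlight reel: 14.264 Mbps × 360 s = 5135.0 Mb
tutorial video: 5.914 Mbps × 2460 s = 14548.4 Mb
training video: 7.524 Mbps × 2340 s = 17606.2 Mb
conference talk: 3.474 Mbps × 1114 s = 3870.0 Mb
Total: 41159.7 Mb = 5145.0 MB.
At 80 Mbps: 41159.7 / 80 = 514 s ≈ 8.57 minutes.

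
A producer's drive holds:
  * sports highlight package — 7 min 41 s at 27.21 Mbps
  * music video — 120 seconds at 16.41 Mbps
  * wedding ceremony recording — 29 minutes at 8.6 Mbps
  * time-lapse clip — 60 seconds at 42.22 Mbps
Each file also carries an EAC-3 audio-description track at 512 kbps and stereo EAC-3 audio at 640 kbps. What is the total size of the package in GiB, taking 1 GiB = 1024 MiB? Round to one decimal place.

Audio total: 512 + 640 = 1152 kbps = 1.152 Mbps.
sports highlight package: 28.362 Mbps × 461 s = 13074.9 Mb
music video: 17.562 Mbps × 120 s = 2107.4 Mb
wedding ceremony recording: 9.752 Mbps × 1740 s = 16968.5 Mb
time-lapse clip: 43.372 Mbps × 60 s = 2602.3 Mb
Total: 34753.1 Mb = 4344.1 MB.
= 4.046 GiB.

4.0 GiB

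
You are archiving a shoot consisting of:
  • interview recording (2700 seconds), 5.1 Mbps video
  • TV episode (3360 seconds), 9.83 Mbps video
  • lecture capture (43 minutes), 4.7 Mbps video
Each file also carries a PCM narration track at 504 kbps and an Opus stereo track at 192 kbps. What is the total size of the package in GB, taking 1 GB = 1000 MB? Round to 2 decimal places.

Audio total: 504 + 192 = 696 kbps = 0.696 Mbps.
interview recording: 5.796 Mbps × 2700 s = 15649.2 Mb
TV episode: 10.526 Mbps × 3360 s = 35367.4 Mb
lecture capture: 5.396 Mbps × 2580 s = 13921.7 Mb
Total: 64938.2 Mb = 8117.3 MB.
= 8.117 GB.

8.12 GB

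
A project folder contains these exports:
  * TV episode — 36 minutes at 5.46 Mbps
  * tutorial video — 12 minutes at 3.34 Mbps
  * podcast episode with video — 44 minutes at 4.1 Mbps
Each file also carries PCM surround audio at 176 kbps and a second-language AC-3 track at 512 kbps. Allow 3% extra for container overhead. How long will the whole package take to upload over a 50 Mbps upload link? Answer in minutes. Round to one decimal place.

Audio total: 176 + 512 = 688 kbps = 0.688 Mbps.
TV episode: 6.148 Mbps × 2160 s × 1.03 = 13678.1 Mb
tutorial video: 4.028 Mbps × 720 s × 1.03 = 2987.2 Mb
podcast episode with video: 4.788 Mbps × 2640 s × 1.03 = 13019.5 Mb
Total: 29684.8 Mb = 3710.6 MB.
At 50 Mbps: 29684.8 / 50 = 594 s ≈ 9.89 minutes.

9.9 minutes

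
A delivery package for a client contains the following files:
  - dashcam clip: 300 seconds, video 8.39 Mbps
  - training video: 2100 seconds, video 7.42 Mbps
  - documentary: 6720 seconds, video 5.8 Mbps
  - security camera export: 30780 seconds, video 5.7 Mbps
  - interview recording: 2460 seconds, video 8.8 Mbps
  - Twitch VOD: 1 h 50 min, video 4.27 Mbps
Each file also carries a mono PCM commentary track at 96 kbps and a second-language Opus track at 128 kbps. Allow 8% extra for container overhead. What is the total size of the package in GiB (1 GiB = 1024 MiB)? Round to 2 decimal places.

Audio total: 96 + 128 = 224 kbps = 0.224 Mbps.
dashcam clip: 8.614 Mbps × 300 s × 1.08 = 2790.9 Mb
training video: 7.644 Mbps × 2100 s × 1.08 = 17336.6 Mb
documentary: 6.024 Mbps × 6720 s × 1.08 = 43719.8 Mb
security camera export: 5.924 Mbps × 30780 s × 1.08 = 196928.0 Mb
interview recording: 9.024 Mbps × 2460 s × 1.08 = 23975.0 Mb
Twitch VOD: 4.494 Mbps × 6600 s × 1.08 = 32033.2 Mb
Total: 316783.5 Mb = 39597.9 MB.
= 36.88 GiB.

36.88 GiB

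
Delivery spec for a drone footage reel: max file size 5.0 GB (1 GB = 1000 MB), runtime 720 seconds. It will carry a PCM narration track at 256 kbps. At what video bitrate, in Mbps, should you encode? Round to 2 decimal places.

Budget: 5.0 GB = 40000.0 Mb.
Total bitrate budget: 40000.0 Mb / 720 s = 55.556 Mbps.
Audio: 256 kbps = 0.256 Mbps.
Video: 55.556 − 0.256 = 55.300 Mbps.

55.30 Mbps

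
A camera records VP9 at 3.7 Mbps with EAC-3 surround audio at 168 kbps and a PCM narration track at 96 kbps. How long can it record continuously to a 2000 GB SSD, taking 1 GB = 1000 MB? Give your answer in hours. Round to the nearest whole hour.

1121 hours

Audio total: 168 + 96 = 264 kbps = 0.264 Mbps.
Total bitrate: 3.7 + 0.264 = 3.964 Mbps.
Capacity: 2000 GB = 16,000,000 Mb.
Recording time: 16,000,000 / 3.964 = 4,036,327 s ≈ 1,121 hours.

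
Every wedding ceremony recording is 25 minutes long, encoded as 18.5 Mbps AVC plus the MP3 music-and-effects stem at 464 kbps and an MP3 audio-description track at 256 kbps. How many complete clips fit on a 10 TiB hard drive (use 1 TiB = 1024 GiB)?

3051

25 min = 1500 s
Audio total: 464 + 256 = 720 kbps = 0.720 Mbps.
Total bitrate: 19.220 Mbps.
Per item: 19.220 Mbps × 1500 s = 28,830 Mb = 3,604 MB.
Capacity: 10 TiB = 87,960,930 Mb; 3051.02 items → 3051 complete.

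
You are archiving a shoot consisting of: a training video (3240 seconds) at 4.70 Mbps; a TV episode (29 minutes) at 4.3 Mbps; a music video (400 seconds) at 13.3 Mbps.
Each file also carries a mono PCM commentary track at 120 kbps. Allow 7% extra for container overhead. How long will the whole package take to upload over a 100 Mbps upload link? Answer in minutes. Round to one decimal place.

5.1 minutes

Audio: 120 kbps = 0.120 Mbps.
training video: 4.820 Mbps × 3240 s × 1.07 = 16710.0 Mb
TV episode: 4.420 Mbps × 1740 s × 1.07 = 8229.2 Mb
music video: 13.420 Mbps × 400 s × 1.07 = 5743.8 Mb
Total: 30682.9 Mb = 3835.4 MB.
At 100 Mbps: 30682.9 / 100 = 307 s ≈ 5.11 minutes.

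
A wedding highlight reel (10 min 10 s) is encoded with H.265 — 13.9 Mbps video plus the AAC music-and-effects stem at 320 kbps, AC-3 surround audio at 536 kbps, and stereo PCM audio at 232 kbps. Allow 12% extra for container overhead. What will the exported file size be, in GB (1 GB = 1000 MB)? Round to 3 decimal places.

10 min 10 s = 610 s
Audio total: 320 + 536 + 232 = 1088 kbps = 1.088 Mbps.
Total bitrate: 13.9 + 1.088 = 14.988 Mbps.
Stream data: 14.988 Mbps × 610 s = 9142.7 Mb.
With 12% container overhead: ×1.12.
10,240 Mb ÷ 8 = 1,280 MB → 1.280 GB.

1.280 GB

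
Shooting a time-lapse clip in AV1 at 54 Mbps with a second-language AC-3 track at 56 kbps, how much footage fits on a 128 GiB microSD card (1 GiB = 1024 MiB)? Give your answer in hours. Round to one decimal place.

5.7 hours

Audio: 56 kbps = 0.056 Mbps.
Total bitrate: 54 + 0.056 = 54.056 Mbps.
Capacity: 128 GiB = 1,099,512 Mb.
Recording time: 1,099,512 / 54.056 = 20,340 s ≈ 5.65 hours.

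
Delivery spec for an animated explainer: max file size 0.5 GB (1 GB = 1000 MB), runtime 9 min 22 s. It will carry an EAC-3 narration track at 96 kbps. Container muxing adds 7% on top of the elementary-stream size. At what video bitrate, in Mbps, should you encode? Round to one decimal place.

Budget: 0.5 GB = 4000.0 Mb.
Stream payload after overhead: 4000.0 / 1.07 = 3738.3 Mb.
9 min 22 s = 562 s
Total bitrate budget: 3738.3 Mb / 562 s = 6.652 Mbps.
Audio: 96 kbps = 0.096 Mbps.
Video: 6.652 − 0.096 = 6.556 Mbps.

6.6 Mbps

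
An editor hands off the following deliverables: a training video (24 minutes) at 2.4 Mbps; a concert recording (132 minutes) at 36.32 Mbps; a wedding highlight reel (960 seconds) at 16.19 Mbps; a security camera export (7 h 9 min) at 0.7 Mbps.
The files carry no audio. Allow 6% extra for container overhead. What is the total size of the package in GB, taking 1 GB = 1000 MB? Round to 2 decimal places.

training video: 2.400 Mbps × 1440 s × 1.06 = 3663.4 Mb
concert recording: 36.320 Mbps × 7920 s × 1.06 = 304913.7 Mb
wedding highlight reel: 16.190 Mbps × 960 s × 1.06 = 16474.9 Mb
security camera export: 0.700 Mbps × 25740 s × 1.06 = 19099.1 Mb
Total: 344151.0 Mb = 43018.9 MB.
= 43.02 GB.

43.02 GB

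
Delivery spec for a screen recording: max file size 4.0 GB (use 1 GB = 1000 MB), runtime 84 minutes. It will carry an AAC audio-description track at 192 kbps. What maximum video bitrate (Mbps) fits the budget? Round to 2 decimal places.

Budget: 4.0 GB = 32000.0 Mb.
84 min = 5040 s
Total bitrate budget: 32000.0 Mb / 5040 s = 6.349 Mbps.
Audio: 192 kbps = 0.192 Mbps.
Video: 6.349 − 0.192 = 6.157 Mbps.

6.16 Mbps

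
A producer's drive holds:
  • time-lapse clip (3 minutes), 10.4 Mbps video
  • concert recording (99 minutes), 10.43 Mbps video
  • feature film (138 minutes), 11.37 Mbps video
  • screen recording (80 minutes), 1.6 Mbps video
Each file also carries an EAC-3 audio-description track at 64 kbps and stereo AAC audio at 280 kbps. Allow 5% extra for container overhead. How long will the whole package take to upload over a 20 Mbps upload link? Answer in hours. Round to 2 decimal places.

Audio total: 64 + 280 = 344 kbps = 0.344 Mbps.
time-lapse clip: 10.744 Mbps × 180 s × 1.05 = 2030.6 Mb
concert recording: 10.774 Mbps × 5940 s × 1.05 = 67197.4 Mb
feature film: 11.714 Mbps × 8280 s × 1.05 = 101841.5 Mb
screen recording: 1.944 Mbps × 4800 s × 1.05 = 9797.8 Mb
Total: 180867.3 Mb = 22608.4 MB.
At 20 Mbps: 180867.3 / 20 = 9043 s ≈ 2.51 hours.

2.51 hours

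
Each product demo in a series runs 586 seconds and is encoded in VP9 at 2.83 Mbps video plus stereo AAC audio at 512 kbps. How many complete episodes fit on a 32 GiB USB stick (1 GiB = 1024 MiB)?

140

Audio: 512 kbps = 0.512 Mbps.
Total bitrate: 3.342 Mbps.
Per item: 3.342 Mbps × 586 s = 1,958 Mb = 244.8 MB.
Capacity: 32 GiB = 274,878 Mb; 140.36 items → 140 complete.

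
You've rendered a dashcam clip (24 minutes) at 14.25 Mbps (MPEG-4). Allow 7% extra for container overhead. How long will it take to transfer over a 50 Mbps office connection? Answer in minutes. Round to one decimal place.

7.3 minutes

24 min = 1440 s
File: 14.250 Mbps × 1440 s = 20520.0 Mb.
With 7% container overhead: ×1.07. → 21956.4 Mb.
At 50 Mbps: 21956.4 / 50 = 439.1 s ≈ 7.32 minutes.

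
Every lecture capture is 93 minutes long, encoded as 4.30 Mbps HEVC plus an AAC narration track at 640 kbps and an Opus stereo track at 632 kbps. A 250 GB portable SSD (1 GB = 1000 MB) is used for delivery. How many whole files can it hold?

64

93 min = 5580 s
Audio total: 640 + 632 = 1272 kbps = 1.272 Mbps.
Total bitrate: 5.572 Mbps.
Per item: 5.572 Mbps × 5580 s = 31,092 Mb = 3,886 MB.
Capacity: 250 GB = 2,000,000 Mb; 64.33 items → 64 complete.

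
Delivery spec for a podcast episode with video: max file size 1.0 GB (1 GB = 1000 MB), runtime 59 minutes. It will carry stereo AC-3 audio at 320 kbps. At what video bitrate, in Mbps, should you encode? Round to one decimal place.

1.9 Mbps

Budget: 1.0 GB = 8000.0 Mb.
59 min = 3540 s
Total bitrate budget: 8000.0 Mb / 3540 s = 2.260 Mbps.
Audio: 320 kbps = 0.320 Mbps.
Video: 2.260 − 0.320 = 1.940 Mbps.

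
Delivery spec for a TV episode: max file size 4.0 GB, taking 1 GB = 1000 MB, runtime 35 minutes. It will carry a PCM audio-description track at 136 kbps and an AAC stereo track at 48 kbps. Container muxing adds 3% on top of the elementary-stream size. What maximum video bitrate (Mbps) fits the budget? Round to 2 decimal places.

14.61 Mbps

Budget: 4.0 GB = 32000.0 Mb.
Stream payload after overhead: 32000.0 / 1.03 = 31068.0 Mb.
35 min = 2100 s
Total bitrate budget: 31068.0 Mb / 2100 s = 14.794 Mbps.
Audio total: 136 + 48 = 184 kbps = 0.184 Mbps.
Video: 14.794 − 0.184 = 14.610 Mbps.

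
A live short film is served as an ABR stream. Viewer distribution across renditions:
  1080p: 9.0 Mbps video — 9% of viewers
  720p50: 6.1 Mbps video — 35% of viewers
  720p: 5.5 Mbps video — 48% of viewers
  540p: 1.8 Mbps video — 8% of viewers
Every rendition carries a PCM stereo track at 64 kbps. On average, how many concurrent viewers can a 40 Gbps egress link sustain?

6904

Audio: 64 kbps = 0.064 Mbps.
Average per-viewer bitrate: 0.09×9.064 + 0.35×6.164 + 0.48×5.564 + 0.08×1.864 = 5.793 Mbps.
40 Gbps = 40,000 Mbps; 40,000 / 5.793 = 6904.89 → 6904.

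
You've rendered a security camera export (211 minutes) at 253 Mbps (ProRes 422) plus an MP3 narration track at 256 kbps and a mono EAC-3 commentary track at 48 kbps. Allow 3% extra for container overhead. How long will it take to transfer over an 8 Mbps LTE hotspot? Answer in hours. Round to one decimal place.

114.7 hours

211 min = 12660 s
Audio total: 256 + 48 = 304 kbps = 0.304 Mbps.
Total bitrate: 253.304 Mbps.
File: 253.304 Mbps × 12660 s = 3206828.6 Mb.
With 3% container overhead: ×1.03. → 3303033.5 Mb.
At 8 Mbps: 3303033.5 / 8 = 412879.2 s ≈ 115 hours.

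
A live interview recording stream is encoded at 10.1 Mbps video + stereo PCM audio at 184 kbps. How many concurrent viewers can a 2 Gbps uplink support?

194

Audio: 184 kbps = 0.184 Mbps.
Per-viewer media rate: 10.284 Mbps.
2 Gbps = 2,000 Mbps; 2,000 / 10.284 = 194.48 → 194 viewers.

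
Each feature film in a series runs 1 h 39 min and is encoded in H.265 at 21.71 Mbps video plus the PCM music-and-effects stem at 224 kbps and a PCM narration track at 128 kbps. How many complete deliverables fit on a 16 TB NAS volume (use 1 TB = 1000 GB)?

976

1 h 39 min = 99 min = 5940 s
Audio total: 224 + 128 = 352 kbps = 0.352 Mbps.
Total bitrate: 22.062 Mbps.
Per item: 22.062 Mbps × 5940 s = 131,048 Mb = 16,381 MB.
Capacity: 16 TB = 128,000,000 Mb; 976.74 items → 976 complete.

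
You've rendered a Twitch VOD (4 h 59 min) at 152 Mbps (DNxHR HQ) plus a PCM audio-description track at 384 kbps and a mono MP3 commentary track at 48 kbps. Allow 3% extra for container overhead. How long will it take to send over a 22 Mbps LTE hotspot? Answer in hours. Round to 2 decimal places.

35.56 hours

4 h 59 min = 299 min = 17940 s
Audio total: 384 + 48 = 432 kbps = 0.432 Mbps.
Total bitrate: 152.432 Mbps.
File: 152.432 Mbps × 17940 s = 2734630.1 Mb.
With 3% container overhead: ×1.03. → 2816669.0 Mb.
At 22 Mbps: 2816669.0 / 22 = 128030.4 s ≈ 35.6 hours.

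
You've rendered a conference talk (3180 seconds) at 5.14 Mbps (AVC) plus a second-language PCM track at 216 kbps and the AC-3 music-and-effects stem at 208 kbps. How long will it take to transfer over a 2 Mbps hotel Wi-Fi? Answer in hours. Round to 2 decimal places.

2.46 hours

Audio total: 216 + 208 = 424 kbps = 0.424 Mbps.
Total bitrate: 5.564 Mbps.
File: 5.564 Mbps × 3180 s = 17693.5 Mb.
At 2 Mbps: 17693.5 / 2 = 8846.8 s ≈ 2.46 hours.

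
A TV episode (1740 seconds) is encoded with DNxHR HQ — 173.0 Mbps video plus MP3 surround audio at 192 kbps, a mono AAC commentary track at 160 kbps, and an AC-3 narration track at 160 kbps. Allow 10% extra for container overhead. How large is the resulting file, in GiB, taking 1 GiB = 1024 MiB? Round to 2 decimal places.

38.66 GiB

Audio total: 192 + 160 + 160 = 512 kbps = 0.512 Mbps.
Total bitrate: 173.0 + 0.512 = 173.512 Mbps.
Stream data: 173.512 Mbps × 1740 s = 301910.9 Mb.
With 10% container overhead: ×1.10.
332,102 Mb = 41,512,746,000 bytes ÷ 1,073,741,824 = 38.66 GiB.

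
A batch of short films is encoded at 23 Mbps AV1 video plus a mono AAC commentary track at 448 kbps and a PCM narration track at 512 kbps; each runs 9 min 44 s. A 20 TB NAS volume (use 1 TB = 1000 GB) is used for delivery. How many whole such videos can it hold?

11434

9 min 44 s = 584 s
Audio total: 448 + 512 = 960 kbps = 0.960 Mbps.
Total bitrate: 23.960 Mbps.
Per item: 23.960 Mbps × 584 s = 13,993 Mb = 1,749 MB.
Capacity: 20 TB = 160,000,000 Mb; 11434.58 items → 11434 complete.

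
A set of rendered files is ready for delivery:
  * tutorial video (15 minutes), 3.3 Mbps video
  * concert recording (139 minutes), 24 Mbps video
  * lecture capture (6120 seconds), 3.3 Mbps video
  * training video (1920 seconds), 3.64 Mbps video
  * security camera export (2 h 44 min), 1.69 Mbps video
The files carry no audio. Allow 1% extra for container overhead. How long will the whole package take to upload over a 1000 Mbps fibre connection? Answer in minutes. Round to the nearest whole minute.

tutorial video: 3.300 Mbps × 900 s × 1.01 = 2999.7 Mb
concert recording: 24.000 Mbps × 8340 s × 1.01 = 202161.6 Mb
lecture capture: 3.300 Mbps × 6120 s × 1.01 = 20398.0 Mb
training video: 3.640 Mbps × 1920 s × 1.01 = 7058.7 Mb
security camera export: 1.690 Mbps × 9840 s × 1.01 = 16795.9 Mb
Total: 249413.8 Mb = 31176.7 MB.
At 1000 Mbps: 249413.8 / 1000 = 249 s ≈ 4.16 minutes.

4 minutes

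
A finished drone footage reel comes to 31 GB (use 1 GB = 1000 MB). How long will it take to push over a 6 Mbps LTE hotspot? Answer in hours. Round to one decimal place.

11.5 hours

File: 31 GB = 248000.0 Mb.
At 6 Mbps: 248000.0 / 6 = 41333.3 s ≈ 11.5 hours.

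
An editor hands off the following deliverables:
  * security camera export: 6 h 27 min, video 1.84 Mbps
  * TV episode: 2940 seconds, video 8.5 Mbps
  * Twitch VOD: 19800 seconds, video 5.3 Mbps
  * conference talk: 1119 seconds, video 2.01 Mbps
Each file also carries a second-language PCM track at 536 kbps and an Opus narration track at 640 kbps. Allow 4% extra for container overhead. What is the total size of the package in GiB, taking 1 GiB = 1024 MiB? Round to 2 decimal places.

27.88 GiB

Audio total: 536 + 640 = 1176 kbps = 1.176 Mbps.
security camera export: 3.016 Mbps × 23220 s × 1.04 = 72832.8 Mb
TV episode: 9.676 Mbps × 2940 s × 1.04 = 29585.3 Mb
Twitch VOD: 6.476 Mbps × 19800 s × 1.04 = 133353.8 Mb
conference talk: 3.186 Mbps × 1119 s × 1.04 = 3707.7 Mb
Total: 239479.6 Mb = 29935.0 MB.
= 27.88 GiB.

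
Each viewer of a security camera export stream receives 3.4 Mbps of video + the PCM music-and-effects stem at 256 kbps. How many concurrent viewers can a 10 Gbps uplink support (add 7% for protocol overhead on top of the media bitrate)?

Audio: 256 kbps = 0.256 Mbps.
Per-viewer media rate: 3.656 Mbps.
On the wire with 7% overhead: 3.912 Mbps.
10 Gbps = 10,000 Mbps; 10,000 / 3.912 = 2556.29 → 2556 viewers.

2556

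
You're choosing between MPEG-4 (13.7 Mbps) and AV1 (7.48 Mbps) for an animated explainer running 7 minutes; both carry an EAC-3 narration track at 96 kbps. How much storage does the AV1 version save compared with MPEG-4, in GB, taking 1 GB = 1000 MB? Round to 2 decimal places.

0.33 GB

7 min = 420 s
Audio: 96 kbps = 0.096 Mbps.
MPEG-4: 13.796 Mbps × 420 s = 5794.3 Mb = 0.724 GB.
AV1: 7.576 Mbps × 420 s = 3181.9 Mb = 0.398 GB.
Saving: 0.724 − 0.398 = 0.327 GB.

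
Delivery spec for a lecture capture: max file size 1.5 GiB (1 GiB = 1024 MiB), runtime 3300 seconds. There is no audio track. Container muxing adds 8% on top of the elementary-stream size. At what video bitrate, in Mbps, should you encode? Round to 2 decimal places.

3.62 Mbps

Budget: 1.5 GiB = 12884.9 Mb.
Stream payload after overhead: 12884.9 / 1.08 = 11930.5 Mb.
Total bitrate budget: 11930.5 Mb / 3300 s = 3.615 Mbps.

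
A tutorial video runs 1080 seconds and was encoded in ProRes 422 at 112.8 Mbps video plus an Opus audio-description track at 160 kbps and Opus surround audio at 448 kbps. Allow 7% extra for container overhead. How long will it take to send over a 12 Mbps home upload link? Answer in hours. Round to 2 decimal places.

Audio total: 160 + 448 = 608 kbps = 0.608 Mbps.
Total bitrate: 113.408 Mbps.
File: 113.408 Mbps × 1080 s = 122480.6 Mb.
With 7% container overhead: ×1.07. → 131054.3 Mb.
At 12 Mbps: 131054.3 / 12 = 10921.2 s ≈ 3.03 hours.

3.03 hours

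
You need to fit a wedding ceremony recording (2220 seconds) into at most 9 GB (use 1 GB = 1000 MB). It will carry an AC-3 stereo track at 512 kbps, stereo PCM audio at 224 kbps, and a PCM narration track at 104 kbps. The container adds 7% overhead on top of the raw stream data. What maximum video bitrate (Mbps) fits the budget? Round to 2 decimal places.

29.47 Mbps

Budget: 9 GB = 72000.0 Mb.
Stream payload after overhead: 72000.0 / 1.07 = 67289.7 Mb.
Total bitrate budget: 67289.7 Mb / 2220 s = 30.311 Mbps.
Audio total: 512 + 224 + 104 = 840 kbps = 0.840 Mbps.
Video: 30.311 − 0.840 = 29.471 Mbps.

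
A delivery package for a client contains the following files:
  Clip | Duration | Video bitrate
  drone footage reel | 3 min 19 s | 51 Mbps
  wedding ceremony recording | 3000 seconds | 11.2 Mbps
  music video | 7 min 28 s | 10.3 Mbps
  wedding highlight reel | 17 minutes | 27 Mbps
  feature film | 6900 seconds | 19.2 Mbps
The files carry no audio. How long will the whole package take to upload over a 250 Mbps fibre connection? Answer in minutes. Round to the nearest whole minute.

drone footage reel: 51.000 Mbps × 199 s = 10149.0 Mb
wedding ceremony recording: 11.200 Mbps × 3000 s = 33600.0 Mb
music video: 10.300 Mbps × 448 s = 4614.4 Mb
wedding highlight reel: 27.000 Mbps × 1020 s = 27540.0 Mb
feature film: 19.200 Mbps × 6900 s = 132480.0 Mb
Total: 208383.4 Mb = 26047.9 MB.
At 250 Mbps: 208383.4 / 250 = 834 s ≈ 13.9 minutes.

14 minutes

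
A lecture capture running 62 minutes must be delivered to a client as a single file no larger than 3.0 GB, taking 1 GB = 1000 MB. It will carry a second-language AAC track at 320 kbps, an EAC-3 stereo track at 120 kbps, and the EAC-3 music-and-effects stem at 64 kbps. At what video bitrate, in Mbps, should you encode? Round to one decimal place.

5.9 Mbps

Budget: 3.0 GB = 24000.0 Mb.
62 min = 3720 s
Total bitrate budget: 24000.0 Mb / 3720 s = 6.452 Mbps.
Audio total: 320 + 120 + 64 = 504 kbps = 0.504 Mbps.
Video: 6.452 − 0.504 = 5.948 Mbps.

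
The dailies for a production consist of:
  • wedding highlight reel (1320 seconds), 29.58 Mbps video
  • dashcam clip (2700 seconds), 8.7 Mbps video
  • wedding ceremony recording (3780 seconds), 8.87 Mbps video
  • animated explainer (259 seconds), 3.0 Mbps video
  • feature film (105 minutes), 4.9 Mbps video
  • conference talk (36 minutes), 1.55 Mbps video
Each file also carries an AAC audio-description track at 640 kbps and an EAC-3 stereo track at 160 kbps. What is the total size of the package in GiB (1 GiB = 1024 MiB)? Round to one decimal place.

16.8 GiB

Audio total: 640 + 160 = 800 kbps = 0.800 Mbps.
wedding highlight reel: 30.380 Mbps × 1320 s = 40101.6 Mb
dashcam clip: 9.500 Mbps × 2700 s = 25650.0 Mb
wedding ceremony recording: 9.670 Mbps × 3780 s = 36552.6 Mb
animated explainer: 3.800 Mbps × 259 s = 984.2 Mb
feature film: 5.700 Mbps × 6300 s = 35910.0 Mb
conference talk: 2.350 Mbps × 2160 s = 5076.0 Mb
Total: 144274.4 Mb = 18034.3 MB.
= 16.80 GiB.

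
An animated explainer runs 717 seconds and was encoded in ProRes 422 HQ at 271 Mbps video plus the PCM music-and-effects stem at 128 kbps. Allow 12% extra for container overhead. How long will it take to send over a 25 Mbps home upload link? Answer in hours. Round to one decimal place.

2.4 hours

Audio: 128 kbps = 0.128 Mbps.
Total bitrate: 271.128 Mbps.
File: 271.128 Mbps × 717 s = 194398.8 Mb.
With 12% container overhead: ×1.12. → 217726.6 Mb.
At 25 Mbps: 217726.6 / 25 = 8709.1 s ≈ 2.42 hours.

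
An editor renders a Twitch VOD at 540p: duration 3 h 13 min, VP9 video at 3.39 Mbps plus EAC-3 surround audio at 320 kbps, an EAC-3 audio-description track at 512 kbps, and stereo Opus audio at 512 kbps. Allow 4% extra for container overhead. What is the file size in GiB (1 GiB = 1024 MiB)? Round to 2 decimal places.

6.64 GiB

3 h 13 min = 193 min = 11580 s
Audio total: 320 + 512 + 512 = 1344 kbps = 1.344 Mbps.
Total bitrate: 3.39 + 1.344 = 4.734 Mbps.
Stream data: 4.734 Mbps × 11580 s = 54819.7 Mb.
With 4% container overhead: ×1.04.
57,013 Mb = 7,126,563,600 bytes ÷ 1,073,741,824 = 6.637 GiB.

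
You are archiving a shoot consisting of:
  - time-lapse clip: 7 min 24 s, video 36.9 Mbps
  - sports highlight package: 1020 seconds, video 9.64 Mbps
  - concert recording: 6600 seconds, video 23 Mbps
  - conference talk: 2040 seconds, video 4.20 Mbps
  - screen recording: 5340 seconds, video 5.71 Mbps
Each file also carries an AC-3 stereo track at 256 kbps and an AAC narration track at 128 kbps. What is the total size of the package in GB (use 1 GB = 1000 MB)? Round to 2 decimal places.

Audio total: 256 + 128 = 384 kbps = 0.384 Mbps.
time-lapse clip: 37.284 Mbps × 444 s = 16554.1 Mb
sports highlight package: 10.024 Mbps × 1020 s = 10224.5 Mb
concert recording: 23.384 Mbps × 6600 s = 154334.4 Mb
conference talk: 4.584 Mbps × 2040 s = 9351.4 Mb
screen recording: 6.094 Mbps × 5340 s = 32542.0 Mb
Total: 223006.3 Mb = 27875.8 MB.
= 27.88 GB.

27.88 GB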